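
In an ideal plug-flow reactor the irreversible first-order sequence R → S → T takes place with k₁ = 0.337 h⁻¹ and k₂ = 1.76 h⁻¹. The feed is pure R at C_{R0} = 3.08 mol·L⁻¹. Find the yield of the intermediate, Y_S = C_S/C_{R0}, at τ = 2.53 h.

0.0982

The intermediate concentration in a first-order A→B→C sequence is C_S = k₁C_{R0}(e^(−k₁τ) − e^(−k₂τ))/(k₂−k₁).
e^(−k₁τ) = e^(−0.337×2.53) = e^(−0.8526) = 0.4263; e^(−k₂τ) = e^(−4.453) = 0.01165.
C_S = 0.337×3.08/(1.76−0.337) × (0.4263−0.01165) = 0.7294×0.4147 = 0.3025 mol·L⁻¹.
Y_S = C_S/C_{R0} = 0.3025/3.08 = 0.0982.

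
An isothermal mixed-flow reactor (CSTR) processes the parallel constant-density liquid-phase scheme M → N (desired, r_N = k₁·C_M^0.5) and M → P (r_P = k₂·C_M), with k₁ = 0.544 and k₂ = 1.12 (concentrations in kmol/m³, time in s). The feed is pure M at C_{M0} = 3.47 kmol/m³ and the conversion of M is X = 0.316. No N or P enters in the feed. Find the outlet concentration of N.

Exit C_M = C_{M0}(1−X) = 3.47×0.684 = 2.373 kmol/m³.
A CSTR operates uniformly at the exit composition, giving r_N = 0.8381 and r_P = 2.658 (each k·C_M^n at C_M = 2.373).
Fraction of consumed M going to N: r_N/(r_N+r_P) = 0.2397.
C_N = 0.2397·C_{M0}·X = 0.2397×3.47×0.316 = 0.263 kmol/m³.

0.263 kmol/m³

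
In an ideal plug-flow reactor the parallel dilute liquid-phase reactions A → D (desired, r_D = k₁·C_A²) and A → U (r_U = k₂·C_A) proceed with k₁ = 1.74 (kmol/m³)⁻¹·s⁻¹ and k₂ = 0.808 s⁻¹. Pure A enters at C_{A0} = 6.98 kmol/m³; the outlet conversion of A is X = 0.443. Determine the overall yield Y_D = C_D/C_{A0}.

0.407

C_A = C_{A0}(1−X) = 3.888 kmol/m³.
Along a PFR/batch, dC_U/dC_A = −r_U/(r_D+r_U) = −k₂/(k₂+k₁·C_A).
Integrating from C_{A0} to C_A: C_U = (0.808/1.74)·ln[(0.808+1.74·6.98)/(0.808+1.74·3.89)] = 0.4644·ln(12.95/7.573) = 0.2493 kmol/m³.
Then C_D = (C_{A0}−C_A) − C_U = 3.092 − 0.2493 = 2.843 kmol/m³.
Y_D = C_D/C_{A0} = 2.843/6.98 = 0.407.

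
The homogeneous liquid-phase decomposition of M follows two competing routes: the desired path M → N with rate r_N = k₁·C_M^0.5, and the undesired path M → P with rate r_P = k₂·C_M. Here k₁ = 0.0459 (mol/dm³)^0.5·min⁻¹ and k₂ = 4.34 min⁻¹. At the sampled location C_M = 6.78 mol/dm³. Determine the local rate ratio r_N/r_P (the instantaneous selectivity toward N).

0.00406

S_{N/P} = r_N/r_P = (k₁·C_M^0.5)/(k₂·C_M) = (k₁/k₂)·C_M^-0.5.
= (0.0459×6.780^0.5) / (4.34×6.780) = 0.1195/29.43 = 0.00406.
The undesired path is higher order in M, so low C_M (CSTR or dilute feed) favours N.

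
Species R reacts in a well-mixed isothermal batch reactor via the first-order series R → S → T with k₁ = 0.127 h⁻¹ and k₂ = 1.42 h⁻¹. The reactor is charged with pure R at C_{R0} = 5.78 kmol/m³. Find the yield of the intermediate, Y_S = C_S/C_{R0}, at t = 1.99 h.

Solving the coupled first-order balances gives C_S(t) = [k₁/(k₂−k₁)]·C_{R0}·(e^(−k₁t) − e^(−k₂t)).
e^(−k₁t) = e^(−0.127×1.99) = e^(−0.2527) = 0.7767; e^(−k₂t) = e^(−2.826) = 0.05926.
C_S = 0.127×5.78/(1.42−0.127) × (0.7767−0.05926) = 0.5677×0.7174 = 0.4073 kmol/m³.
Y_S = C_S/C_{R0} = 0.4073/5.78 = 0.0705.

0.0705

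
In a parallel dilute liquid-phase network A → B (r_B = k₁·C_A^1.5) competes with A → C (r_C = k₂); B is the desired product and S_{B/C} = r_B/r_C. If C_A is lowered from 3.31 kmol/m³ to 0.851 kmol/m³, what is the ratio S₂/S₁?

S_{B/C} = (k₁/k₂)·C_A^1.5, so S₂/S₁ = (C_{A,2}/C_{A,1})^1.5.
= (0.851/3.31)^1.5 = (0.2571)^1.5 = 0.130.

0.130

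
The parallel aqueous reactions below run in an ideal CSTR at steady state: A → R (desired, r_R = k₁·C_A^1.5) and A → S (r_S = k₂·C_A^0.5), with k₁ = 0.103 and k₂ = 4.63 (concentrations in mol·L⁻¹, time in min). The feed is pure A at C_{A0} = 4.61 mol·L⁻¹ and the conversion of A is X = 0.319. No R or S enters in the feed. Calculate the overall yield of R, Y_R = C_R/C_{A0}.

0.0208

Exit C_A = C_{A0}(1−X) = 4.61×0.681 = 3.139 mol·L⁻¹.
Rates in a CSTR are evaluated at the outlet concentration: r_R = 0.103×3.139^1.5 = 0.5729, r_S = 4.63×3.139^0.5 = 8.204.
Fraction of consumed A going to R: r_R/(r_R+r_S) = 0.06528.
C_R = 0.06528·C_{A0}·X = 0.06528×4.61×0.319 = 0.0960 mol·L⁻¹; Y_R = C_R/C_{A0} = 0.0208.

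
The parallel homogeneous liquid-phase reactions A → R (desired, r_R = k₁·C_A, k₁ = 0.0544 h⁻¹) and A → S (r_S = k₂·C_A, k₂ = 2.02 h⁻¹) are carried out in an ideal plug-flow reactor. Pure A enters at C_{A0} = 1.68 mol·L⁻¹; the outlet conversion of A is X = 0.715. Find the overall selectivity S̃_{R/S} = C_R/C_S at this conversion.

C_A = C_{A0}(1−X) = 0.4788 mol·L⁻¹.
Both paths are first order in A, so the instantaneous fraction to R is constant: dC_R/d(−C_A) = k₁/(k₁+k₂) = 0.02622.
C_R = 0.02622·(C_{A0}−C_A) = 0.02622×1.201 = 0.0315 mol·L⁻¹.
C_S = (C_{A0}−C_A)−C_R = 1.170 mol·L⁻¹; S̃_{R/S} = 0.03150/1.170 = 0.0269.

0.0269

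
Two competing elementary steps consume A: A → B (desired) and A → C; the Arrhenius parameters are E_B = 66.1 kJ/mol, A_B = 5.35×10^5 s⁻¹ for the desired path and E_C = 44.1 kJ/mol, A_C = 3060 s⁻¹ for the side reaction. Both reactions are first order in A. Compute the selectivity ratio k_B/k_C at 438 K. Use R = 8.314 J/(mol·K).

With equal orders, S_{B/C} = k_B/k_C = (A_B/A_C)·exp[(E_C−E_B)/(RT)].
(E_C−E_B)/(RT) = (44.1−66.1)×10³/(8.314×438) = -22000/3642 = -6.041.
k_B/k_C = (5.35×10^5/3060)·exp(-6.041) = 174.8 × 0.002378 = 0.416.
Since E_B > E_C, raising the temperature improves selectivity toward B.

0.416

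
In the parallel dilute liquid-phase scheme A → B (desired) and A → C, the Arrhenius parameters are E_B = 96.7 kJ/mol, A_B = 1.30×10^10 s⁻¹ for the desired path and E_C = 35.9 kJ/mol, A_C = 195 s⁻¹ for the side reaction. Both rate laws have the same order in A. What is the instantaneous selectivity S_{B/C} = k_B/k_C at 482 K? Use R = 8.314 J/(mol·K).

With equal orders, S_{B/C} = k_B/k_C = (A_B/A_C)·exp[(E_C−E_B)/(RT)].
(E_C−E_B)/(RT) = (35.9−96.7)×10³/(8.314×482) = -60800/4007 = -15.17.
k_B/k_C = (1.30×10^10/195)·exp(-15.17) = 6.667×10^7 × 2.575×10^-7 = 17.2.
Since E_B > E_C, raising the temperature improves selectivity toward B.

17.2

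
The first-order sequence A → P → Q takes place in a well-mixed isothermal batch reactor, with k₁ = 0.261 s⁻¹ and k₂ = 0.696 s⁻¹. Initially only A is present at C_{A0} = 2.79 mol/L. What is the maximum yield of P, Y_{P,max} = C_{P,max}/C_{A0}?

At the optimum, C_{P,max}/C_{A0} = (k₁/k₂)^[k₂/(k₂−k₁)].
= (0.261/0.696)^(0.696/(0.696−0.261)) = (0.3750)^(1.600) = 0.2082.

0.208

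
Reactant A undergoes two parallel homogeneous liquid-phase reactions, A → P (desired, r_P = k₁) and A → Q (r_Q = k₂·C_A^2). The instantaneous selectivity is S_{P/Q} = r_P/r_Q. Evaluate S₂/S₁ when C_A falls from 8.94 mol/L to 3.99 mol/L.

S_{P/Q} = (k₁/k₂)·C_A^-2, so S₂/S₁ = (C_{A,2}/C_{A,1})^-2.
= (3.99/8.94)^(-2) = (0.4463)^(-2) = 5.02.

5.02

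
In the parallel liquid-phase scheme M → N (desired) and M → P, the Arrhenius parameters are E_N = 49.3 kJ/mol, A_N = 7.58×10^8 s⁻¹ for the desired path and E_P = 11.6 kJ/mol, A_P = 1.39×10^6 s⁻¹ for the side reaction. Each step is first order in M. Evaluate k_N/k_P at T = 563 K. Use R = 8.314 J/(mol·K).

With equal orders, S_{N/P} = k_N/k_P = (A_N/A_P)·exp[(E_P−E_N)/(RT)].
(E_P−E_N)/(RT) = (11.6−49.3)×10³/(8.314×563) = -37700/4681 = -8.054.
k_N/k_P = (7.58×10^8/1.39×10^6)·exp(-8.054) = 545.3 × 3.178×10^-4 = 0.173.
Since E_N > E_P, raising the temperature improves selectivity toward N.

0.173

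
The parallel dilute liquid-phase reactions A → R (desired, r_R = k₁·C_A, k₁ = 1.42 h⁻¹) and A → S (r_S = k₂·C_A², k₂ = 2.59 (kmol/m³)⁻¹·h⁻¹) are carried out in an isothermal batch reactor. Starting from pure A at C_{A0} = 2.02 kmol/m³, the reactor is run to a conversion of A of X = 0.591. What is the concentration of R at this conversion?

C_A = C_{A0}(1−X) = 0.8262 kmol/m³.
Along a PFR/batch, dC_R/dC_A = −r_R/(r_R+r_S) = −k₁/(k₁+k₂·C_A).
Integrating from C_{A0} to C_A: C_R = (1.42/2.59)·ln[(1.42+2.59·2.02)/(1.42+2.59·0.826)] = 0.5483·ln(6.652/3.560) = 0.3428 kmol/m³.

0.343 kmol/m³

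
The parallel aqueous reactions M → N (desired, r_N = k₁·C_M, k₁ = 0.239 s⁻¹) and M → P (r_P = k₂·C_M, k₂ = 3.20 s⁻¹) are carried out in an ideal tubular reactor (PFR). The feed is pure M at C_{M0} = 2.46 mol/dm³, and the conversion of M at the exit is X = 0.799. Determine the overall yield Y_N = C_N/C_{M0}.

0.0555

C_M = C_{M0}(1−X) = 0.4945 mol/dm³.
Both paths are first order in M, so the instantaneous fraction to N is constant: dC_N/d(−C_M) = k₁/(k₁+k₂) = 0.06950.
C_N = 0.06950·(C_{M0}−C_M) = 0.06950×1.966 = 0.137 mol/dm³.
Y_N = C_N/C_{M0} = 0.1366/2.46 = 0.0555.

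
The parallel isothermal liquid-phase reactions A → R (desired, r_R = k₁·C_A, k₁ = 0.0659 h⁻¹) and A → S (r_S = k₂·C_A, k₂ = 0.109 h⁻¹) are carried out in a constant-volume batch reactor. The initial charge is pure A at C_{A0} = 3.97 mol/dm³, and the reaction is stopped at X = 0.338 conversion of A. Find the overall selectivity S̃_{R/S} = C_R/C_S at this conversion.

C_A = C_{A0}(1−X) = 2.628 mol/dm³.
Both paths are first order in A, so the instantaneous fraction to R is constant: dC_R/d(−C_A) = k₁/(k₁+k₂) = 0.3768.
C_R = 0.3768·(C_{A0}−C_A) = 0.3768×1.342 = 0.506 mol/dm³.
C_S = (C_{A0}−C_A)−C_R = 0.8363 mol/dm³; S̃_{R/S} = 0.5056/0.8363 = 0.605.

0.605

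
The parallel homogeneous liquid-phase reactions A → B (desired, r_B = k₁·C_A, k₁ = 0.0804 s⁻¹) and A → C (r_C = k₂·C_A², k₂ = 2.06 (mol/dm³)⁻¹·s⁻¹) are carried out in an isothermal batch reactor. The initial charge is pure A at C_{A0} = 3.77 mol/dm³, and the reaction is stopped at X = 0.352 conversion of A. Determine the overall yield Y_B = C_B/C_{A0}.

C_A = C_{A0}(1−X) = 2.443 mol/dm³.
Along a PFR/batch, dC_B/dC_A = −r_B/(r_B+r_C) = −k₁/(k₁+k₂·C_A).
Integrating from C_{A0} to C_A: C_B = (0.0804/2.06)·ln[(0.0804+2.06·3.77)/(0.0804+2.06·2.44)] = 0.03903·ln(7.847/5.113) = 0.01672 mol/dm³.
Y_B = C_B/C_{A0} = 0.01672/3.77 = 0.00443.

0.00443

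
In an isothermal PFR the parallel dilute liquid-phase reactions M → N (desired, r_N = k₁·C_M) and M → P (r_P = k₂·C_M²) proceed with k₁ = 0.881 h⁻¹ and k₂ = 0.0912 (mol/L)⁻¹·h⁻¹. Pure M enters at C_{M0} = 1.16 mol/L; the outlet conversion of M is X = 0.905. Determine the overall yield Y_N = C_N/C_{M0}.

0.850

C_M = C_{M0}(1−X) = 0.1102 mol/L.
Along a PFR/batch, dC_N/dC_M = −r_N/(r_N+r_P) = −k₁/(k₁+k₂·C_M).
Integrating from C_{M0} to C_M: C_N = (0.881/0.0912)·ln[(0.881+0.0912·1.16)/(0.881+0.0912·0.110)] = 9.660·ln(0.9868/0.8911) = 0.9859 mol/L.
Y_N = C_N/C_{M0} = 0.9859/1.16 = 0.850.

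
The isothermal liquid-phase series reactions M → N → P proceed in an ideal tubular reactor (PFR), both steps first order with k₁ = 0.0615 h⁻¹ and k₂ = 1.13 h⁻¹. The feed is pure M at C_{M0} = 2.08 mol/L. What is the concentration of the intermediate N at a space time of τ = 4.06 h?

0.0920 mol/L

Solving the coupled first-order balances gives C_N(τ) = [k₁/(k₂−k₁)]·C_{M0}·(e^(−k₁τ) − e^(−k₂τ)).
e^(−k₁τ) = e^(−0.0615×4.06) = e^(−0.2497) = 0.7790; e^(−k₂τ) = e^(−4.588) = 0.01018.
C_N = 0.0615×2.08/(1.13−0.0615) × (0.7790−0.01018) = 0.1197×0.7689 = 0.09205 mol/L.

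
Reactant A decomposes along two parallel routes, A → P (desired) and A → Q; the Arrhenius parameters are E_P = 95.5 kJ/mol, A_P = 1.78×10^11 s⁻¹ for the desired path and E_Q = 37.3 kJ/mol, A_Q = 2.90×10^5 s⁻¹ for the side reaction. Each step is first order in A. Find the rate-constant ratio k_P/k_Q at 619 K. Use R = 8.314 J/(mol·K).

7.53

With equal orders, S_{P/Q} = k_P/k_Q = (A_P/A_Q)·exp[(E_Q−E_P)/(RT)].
(E_Q−E_P)/(RT) = (37.3−95.5)×10³/(8.314×619) = -58200/5146 = -11.31.
k_P/k_Q = (1.78×10^11/2.90×10^5)·exp(-11.31) = 6.138×10^5 × 1.226×10^-5 = 7.53.
Since E_P > E_Q, raising the temperature improves selectivity toward P.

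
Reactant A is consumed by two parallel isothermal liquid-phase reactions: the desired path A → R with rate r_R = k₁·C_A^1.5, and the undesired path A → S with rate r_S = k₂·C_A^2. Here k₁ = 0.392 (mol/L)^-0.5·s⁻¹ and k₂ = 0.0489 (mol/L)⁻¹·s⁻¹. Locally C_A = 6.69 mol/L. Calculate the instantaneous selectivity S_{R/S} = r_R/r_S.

3.10

S_{R/S} = r_R/r_S = (k₁·C_A^1.5)/(k₂·C_A^2) = (k₁/k₂)·C_A^-0.5.
= (0.392×6.690^1.5) / (0.0489×6.690^2) = 6.783/2.189 = 3.10.
The undesired path is higher order in A, so low C_A (CSTR or dilute feed) favours R.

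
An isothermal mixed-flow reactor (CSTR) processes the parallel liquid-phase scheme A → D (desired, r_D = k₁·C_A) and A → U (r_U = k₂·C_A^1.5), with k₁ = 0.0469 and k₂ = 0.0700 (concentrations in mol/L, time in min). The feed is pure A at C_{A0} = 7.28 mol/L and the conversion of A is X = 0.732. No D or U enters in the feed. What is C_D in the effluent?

1.73 mol/L

Exit C_A = C_{A0}(1−X) = 7.28×0.268 = 1.951 mol/L.
In a CSTR the entire volume is at exit conditions, so r_D = 0.0469×1.951 = 0.09150 and r_U = 0.0700×1.951^1.5 = 0.1908.
Fraction of consumed A going to D: r_D/(r_D+r_U) = 0.3242.
C_D = 0.3242·C_{A0}·X = 0.3242×7.28×0.732 = 1.73 mol/L.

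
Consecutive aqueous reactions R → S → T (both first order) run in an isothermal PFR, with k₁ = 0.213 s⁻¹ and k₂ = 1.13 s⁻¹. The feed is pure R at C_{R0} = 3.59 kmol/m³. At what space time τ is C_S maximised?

For first-order series the maximum of C_S occurs at τ_opt = ln(k₂/k₁)/(k₂−k₁).
= ln(1.13/0.213)/(1.13−0.213) = ln(5.305)/0.9170 = 1.669/0.9170 = 1.82 s.

1.82 s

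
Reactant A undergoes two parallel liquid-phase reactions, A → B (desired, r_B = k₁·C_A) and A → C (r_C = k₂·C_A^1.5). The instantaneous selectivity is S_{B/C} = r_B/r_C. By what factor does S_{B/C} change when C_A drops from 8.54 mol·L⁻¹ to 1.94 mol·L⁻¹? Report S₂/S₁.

S_{B/C} = (k₁/k₂)·C_A^-0.5, so S₂/S₁ = (C_{A,2}/C_{A,1})^-0.5.
= (1.94/8.54)^(-0.5) = (0.2272)^(-0.5) = 2.10.
Selectivity toward B rises as C_A falls — low-concentration operation is favoured.

2.10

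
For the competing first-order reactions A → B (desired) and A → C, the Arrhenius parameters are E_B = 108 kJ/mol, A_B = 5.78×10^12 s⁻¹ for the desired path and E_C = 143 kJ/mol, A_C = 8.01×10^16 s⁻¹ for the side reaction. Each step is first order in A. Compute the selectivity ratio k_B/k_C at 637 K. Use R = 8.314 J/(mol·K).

With equal orders, S_{B/C} = k_B/k_C = (A_B/A_C)·exp[(E_C−E_B)/(RT)].
(E_C−E_B)/(RT) = (143−108)×10³/(8.314×637) = 35000/5296 = 6.609.
k_B/k_C = (5.78×10^12/8.01×10^16)·exp(6.609) = 7.216×10^-5 × 741.5 = 0.0535.

0.0535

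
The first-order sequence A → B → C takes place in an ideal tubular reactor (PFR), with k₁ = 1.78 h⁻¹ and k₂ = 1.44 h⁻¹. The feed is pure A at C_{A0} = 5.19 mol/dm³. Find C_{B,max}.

2.11 mol/dm³

Evaluating C_B at τ_opt = ln(k₂/k₁)/(k₂−k₁) gives C_{B,max}/C_{A0} = (k₁/k₂)^[k₂/(k₂−k₁)].
= (1.78/1.44)^(1.44/(1.44−1.78)) = (1.236)^(-4.235) = 0.4075.
C_{B,max} = 0.4075×5.19 = 2.11 mol/dm³.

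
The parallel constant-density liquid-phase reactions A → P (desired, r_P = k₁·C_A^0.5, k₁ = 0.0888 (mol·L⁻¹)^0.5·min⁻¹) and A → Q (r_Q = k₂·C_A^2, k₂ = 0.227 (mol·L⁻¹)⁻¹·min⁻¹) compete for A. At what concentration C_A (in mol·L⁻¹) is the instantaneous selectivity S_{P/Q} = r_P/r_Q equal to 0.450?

0.911 mol·L⁻¹

S_{P/Q} = (k₁/k₂)·C_A^-1.5 ⇒ C_A = (S·k₂/k₁)^(1/(-1.5)).
= (0.450×0.227/0.0888)^(-0.6667) = (1.150)^(-0.6667) = 0.911 mol·L⁻¹.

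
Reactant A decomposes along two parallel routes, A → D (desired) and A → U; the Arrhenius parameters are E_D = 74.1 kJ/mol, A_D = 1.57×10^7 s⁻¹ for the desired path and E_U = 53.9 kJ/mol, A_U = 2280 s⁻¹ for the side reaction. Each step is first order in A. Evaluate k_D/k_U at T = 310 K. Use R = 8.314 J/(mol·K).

With equal orders, S_{D/U} = k_D/k_U = (A_D/A_U)·exp[(E_U−E_D)/(RT)].
(E_U−E_D)/(RT) = (53.9−74.1)×10³/(8.314×310) = -20200/2577 = -7.838.
k_D/k_U = (1.57×10^7/2280)·exp(-7.838) = 6886 × 3.946×10^-4 = 2.72.

2.72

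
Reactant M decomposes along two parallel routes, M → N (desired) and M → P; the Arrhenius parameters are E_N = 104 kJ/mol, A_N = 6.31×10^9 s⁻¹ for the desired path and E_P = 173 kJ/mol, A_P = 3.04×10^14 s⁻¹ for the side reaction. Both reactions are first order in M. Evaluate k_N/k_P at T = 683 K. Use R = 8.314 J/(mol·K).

With equal orders, S_{N/P} = k_N/k_P = (A_N/A_P)·exp[(E_P−E_N)/(RT)].
(E_P−E_N)/(RT) = (173−104)×10³/(8.314×683) = 69000/5678 = 12.15.
k_N/k_P = (6.31×10^9/3.04×10^14)·exp(12.15) = 2.076×10^-5 × 1.893×10^5 = 3.93.

3.93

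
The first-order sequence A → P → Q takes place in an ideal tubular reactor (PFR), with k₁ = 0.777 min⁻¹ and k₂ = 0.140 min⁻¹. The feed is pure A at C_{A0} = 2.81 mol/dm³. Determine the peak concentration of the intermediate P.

For a first-order series the maximum intermediate yield is C_{P,max}/C_{A0} = (k₁/k₂)^[k₂/(k₂−k₁)].
= (0.777/0.140)^(0.140/(0.140−0.777)) = (5.550)^(-0.2198) = 0.6862.
C_{P,max} = 0.6862×2.81 = 1.93 mol/dm³.

1.93 mol/dm³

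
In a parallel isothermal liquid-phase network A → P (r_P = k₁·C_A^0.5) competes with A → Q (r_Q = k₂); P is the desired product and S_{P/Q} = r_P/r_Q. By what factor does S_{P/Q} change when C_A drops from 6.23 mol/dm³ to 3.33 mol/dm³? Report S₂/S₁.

S_{P/Q} = (k₁/k₂)·C_A^0.5, so S₂/S₁ = (C_{A,2}/C_{A,1})^0.5.
= (3.33/6.23)^0.5 = (0.5345)^0.5 = 0.731.

0.731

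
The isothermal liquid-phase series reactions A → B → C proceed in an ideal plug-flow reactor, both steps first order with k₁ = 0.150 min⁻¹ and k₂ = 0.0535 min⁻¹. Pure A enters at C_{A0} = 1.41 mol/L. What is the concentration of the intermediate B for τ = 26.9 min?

0.481 mol/L

Solving the coupled first-order balances gives C_B(τ) = [k₁/(k₂−k₁)]·C_{A0}·(e^(−k₁τ) − e^(−k₂τ)).
e^(−k₁τ) = e^(−0.150×26.9) = e^(−4.035) = 0.01769; e^(−k₂τ) = e^(−1.439) = 0.2371.
C_B = 0.150×1.41/(0.0535−0.150) × (0.01769−0.2371) = (-2.192)×(-0.2194) = 0.4810 mol/L.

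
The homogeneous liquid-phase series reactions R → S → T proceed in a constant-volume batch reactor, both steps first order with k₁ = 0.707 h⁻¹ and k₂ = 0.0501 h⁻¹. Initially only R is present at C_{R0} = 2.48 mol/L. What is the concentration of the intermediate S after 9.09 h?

1.69 mol/L

The intermediate concentration in a first-order A→B→C sequence is C_S = k₁C_{R0}(e^(−k₁t) − e^(−k₂t))/(k₂−k₁).
e^(−k₁t) = e^(−0.707×9.09) = e^(−6.427) = 0.001618; e^(−k₂t) = e^(−0.4554) = 0.6342.
C_S = 0.707×2.48/(0.0501−0.707) × (0.001618−0.6342) = (-2.669)×(-0.6326) = 1.688 mol/L.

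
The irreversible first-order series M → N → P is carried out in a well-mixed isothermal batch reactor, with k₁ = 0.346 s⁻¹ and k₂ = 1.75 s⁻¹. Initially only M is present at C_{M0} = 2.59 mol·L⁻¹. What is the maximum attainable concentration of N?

For a first-order series the maximum intermediate yield is C_{N,max}/C_{M0} = (k₁/k₂)^[k₂/(k₂−k₁)].
= (0.346/1.75)^(1.75/(1.75−0.346)) = (0.1977)^(1.246) = 0.1326.
C_{N,max} = 0.1326×2.59 = 0.343 mol·L⁻¹.

0.343 mol·L⁻¹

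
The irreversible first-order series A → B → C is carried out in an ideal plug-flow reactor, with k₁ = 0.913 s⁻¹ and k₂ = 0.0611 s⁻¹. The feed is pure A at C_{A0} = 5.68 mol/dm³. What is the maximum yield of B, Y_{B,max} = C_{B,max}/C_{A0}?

0.824

For a first-order series the maximum intermediate yield is C_{B,max}/C_{A0} = (k₁/k₂)^[k₂/(k₂−k₁)].
= (0.913/0.0611)^(0.0611/(0.0611−0.913)) = (14.94)^(-0.07172) = 0.8237.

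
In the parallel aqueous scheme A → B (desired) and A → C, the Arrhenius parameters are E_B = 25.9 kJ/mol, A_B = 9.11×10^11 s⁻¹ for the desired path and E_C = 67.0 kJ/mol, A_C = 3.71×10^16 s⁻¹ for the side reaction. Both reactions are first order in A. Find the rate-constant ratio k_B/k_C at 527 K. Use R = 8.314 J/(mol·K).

Since both paths have the same order in A, the concentration cancels and S_{B/C} = k_B/k_C = (A_B/A_C)·exp[(E_C−E_B)/(RT)].
(E_C−E_B)/(RT) = (67.0−25.9)×10³/(8.314×527) = 41100/4381 = 9.380.
k_B/k_C = (9.11×10^11/3.71×10^16)·exp(9.380) = 2.456×10^-5 × 11854 = 0.291.
Since E_B < E_C, lowering the temperature improves selectivity toward B.

0.291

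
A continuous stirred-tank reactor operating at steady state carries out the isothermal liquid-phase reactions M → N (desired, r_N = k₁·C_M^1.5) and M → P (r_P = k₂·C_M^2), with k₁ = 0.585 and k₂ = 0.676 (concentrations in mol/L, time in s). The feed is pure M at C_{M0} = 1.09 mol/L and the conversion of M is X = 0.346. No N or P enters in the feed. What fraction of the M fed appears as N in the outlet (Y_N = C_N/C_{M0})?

Exit C_M = C_{M0}(1−X) = 1.09×0.654 = 0.7129 mol/L.
In a CSTR the entire volume is at exit conditions, so r_N = 0.585×0.7129^1.5 = 0.3521 and r_P = 0.676×0.7129^2 = 0.3435.
Fraction of consumed M going to N: r_N/(r_N+r_P) = 0.5062.
C_N = 0.5062·C_{M0}·X = 0.5062×1.09×0.346 = 0.191 mol/L; Y_N = C_N/C_{M0} = 0.175.

0.175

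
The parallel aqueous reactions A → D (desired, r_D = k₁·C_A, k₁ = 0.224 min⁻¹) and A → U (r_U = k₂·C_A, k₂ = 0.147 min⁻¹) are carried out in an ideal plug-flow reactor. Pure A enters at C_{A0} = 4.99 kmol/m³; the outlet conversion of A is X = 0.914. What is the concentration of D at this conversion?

C_A = C_{A0}(1−X) = 0.4291 kmol/m³.
Both paths are first order in A, so the instantaneous fraction to D is constant: dC_D/d(−C_A) = k₁/(k₁+k₂) = 0.6038.
C_D = 0.6038·(C_{A0}−C_A) = 0.6038×4.561 = 2.75 kmol/m³.

2.75 kmol/m³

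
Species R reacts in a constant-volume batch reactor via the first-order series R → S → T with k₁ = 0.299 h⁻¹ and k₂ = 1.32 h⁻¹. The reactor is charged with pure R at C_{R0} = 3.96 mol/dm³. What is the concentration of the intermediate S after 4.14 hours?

0.331 mol/dm³

The intermediate concentration in a first-order A→B→C sequence is C_S = k₁C_{R0}(e^(−k₁t) − e^(−k₂t))/(k₂−k₁).
e^(−k₁t) = e^(−0.299×4.14) = e^(−1.238) = 0.2900; e^(−k₂t) = e^(−5.465) = 0.004233.
C_S = 0.299×3.96/(1.32−0.299) × (0.2900−0.004233) = 1.160×0.2858 = 0.3314 mol/dm³.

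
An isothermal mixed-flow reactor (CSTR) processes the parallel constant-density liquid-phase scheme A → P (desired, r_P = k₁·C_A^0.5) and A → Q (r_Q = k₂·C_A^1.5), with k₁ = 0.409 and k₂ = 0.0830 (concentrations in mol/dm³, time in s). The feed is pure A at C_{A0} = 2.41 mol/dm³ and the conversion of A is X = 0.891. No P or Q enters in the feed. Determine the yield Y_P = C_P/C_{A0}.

0.846

Exit C_A = C_{A0}(1−X) = 2.41×0.109 = 0.2627 mol/dm³.
Rates in a CSTR are evaluated at the outlet concentration: r_P = 0.409×0.2627^0.5 = 0.2096, r_Q = 0.0830×0.2627^1.5 = 0.01117.
Fraction of consumed A going to P: r_P/(r_P+r_Q) = 0.9494.
C_P = 0.9494·C_{A0}·X = 0.9494×2.41×0.891 = 2.04 mol/dm³; Y_P = C_P/C_{A0} = 0.846.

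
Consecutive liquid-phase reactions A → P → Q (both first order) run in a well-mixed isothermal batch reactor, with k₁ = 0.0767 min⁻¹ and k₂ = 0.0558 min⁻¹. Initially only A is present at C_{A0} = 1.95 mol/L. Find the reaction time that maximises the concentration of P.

15.2 min

Setting dC_P/dt = 0 gives t_opt = ln(k₂/k₁)/(k₂−k₁).
= ln(0.0558/0.0767)/(0.0558−0.0767) = ln(0.7275)/-0.02090 = -0.3181/-0.02090 = 15.2 min.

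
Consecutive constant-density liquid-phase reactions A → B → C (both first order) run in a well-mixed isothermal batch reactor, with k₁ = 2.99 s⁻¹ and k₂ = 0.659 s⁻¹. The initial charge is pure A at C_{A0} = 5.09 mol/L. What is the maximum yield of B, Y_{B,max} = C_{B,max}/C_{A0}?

0.652

For a first-order series the maximum intermediate yield is C_{B,max}/C_{A0} = (k₁/k₂)^[k₂/(k₂−k₁)].
= (2.99/0.659)^(0.659/(0.659−2.99)) = (4.537)^(-0.2827) = 0.6521.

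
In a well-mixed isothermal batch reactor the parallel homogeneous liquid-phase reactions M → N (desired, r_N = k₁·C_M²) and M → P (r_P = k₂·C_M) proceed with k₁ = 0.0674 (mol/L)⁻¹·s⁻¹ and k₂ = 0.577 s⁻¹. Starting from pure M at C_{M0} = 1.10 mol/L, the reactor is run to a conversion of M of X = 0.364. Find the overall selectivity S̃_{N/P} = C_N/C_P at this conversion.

0.105

C_M = C_{M0}(1−X) = 0.6996 mol/L.
Along a PFR/batch, dC_P/dC_M = −r_P/(r_N+r_P) = −k₂/(k₂+k₁·C_M).
Integrating from C_{M0} to C_M: C_P = (0.577/0.0674)·ln[(0.577+0.0674·1.10)/(0.577+0.0674·0.700)] = 8.561·ln(0.6511/0.6242) = 0.3624 mol/L.
Then C_N = (C_{M0}−C_M) − C_P = 0.4004 − 0.3624 = 0.03803 mol/L.
S̃_{N/P} = C_N/C_P = 0.03803/0.3624 = 0.105.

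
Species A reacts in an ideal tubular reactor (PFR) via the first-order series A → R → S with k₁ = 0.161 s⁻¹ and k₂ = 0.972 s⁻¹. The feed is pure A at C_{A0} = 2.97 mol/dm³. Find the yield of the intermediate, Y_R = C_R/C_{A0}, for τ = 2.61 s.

0.115

The intermediate concentration in a first-order A→B→C sequence is C_R = k₁C_{A0}(e^(−k₁τ) − e^(−k₂τ))/(k₂−k₁).
e^(−k₁τ) = e^(−0.161×2.61) = e^(−0.4202) = 0.6569; e^(−k₂τ) = e^(−2.537) = 0.07911.
C_R = 0.161×2.97/(0.972−0.161) × (0.6569−0.07911) = 0.5896×0.5778 = 0.3407 mol/dm³.
Y_R = C_R/C_{A0} = 0.3407/2.97 = 0.115.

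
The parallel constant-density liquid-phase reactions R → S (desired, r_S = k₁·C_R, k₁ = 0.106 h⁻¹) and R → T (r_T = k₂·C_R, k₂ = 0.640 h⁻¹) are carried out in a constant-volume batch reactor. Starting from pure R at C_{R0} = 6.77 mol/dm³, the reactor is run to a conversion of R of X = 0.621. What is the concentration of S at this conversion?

C_R = C_{R0}(1−X) = 2.566 mol/dm³.
Both paths are first order in R, so the instantaneous fraction to S is constant: dC_S/d(−C_R) = k₁/(k₁+k₂) = 0.1421.
C_S = 0.1421·(C_{R0}−C_R) = 0.1421×4.204 = 0.597 mol/dm³.

0.597 mol/dm³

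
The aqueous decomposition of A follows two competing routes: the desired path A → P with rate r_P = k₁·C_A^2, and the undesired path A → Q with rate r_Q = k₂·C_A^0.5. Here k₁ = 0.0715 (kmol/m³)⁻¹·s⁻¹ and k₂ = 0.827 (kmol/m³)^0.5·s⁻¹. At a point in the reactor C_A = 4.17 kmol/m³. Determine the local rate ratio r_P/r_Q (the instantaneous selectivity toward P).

S_{P/Q} = r_P/r_Q = (k₁·C_A^2)/(k₂·C_A^0.5) = (k₁/k₂)·C_A^1.5.
= (0.0715×4.170^2) / (0.827×4.170^0.5) = 1.243/1.689 = 0.736.

0.736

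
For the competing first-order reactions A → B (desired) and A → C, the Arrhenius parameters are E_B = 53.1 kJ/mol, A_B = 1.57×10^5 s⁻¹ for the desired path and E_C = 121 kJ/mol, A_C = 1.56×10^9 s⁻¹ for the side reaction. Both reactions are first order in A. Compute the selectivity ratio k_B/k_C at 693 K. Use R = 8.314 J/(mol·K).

With equal orders, S_{B/C} = k_B/k_C = (A_B/A_C)·exp[(E_C−E_B)/(RT)].
(E_C−E_B)/(RT) = (121−53.1)×10³/(8.314×693) = 67900/5762 = 11.78.
k_B/k_C = (1.57×10^5/1.56×10^9)·exp(11.78) = 1.006×10^-4 × 1.313×10^5 = 13.2.
Since E_B < E_C, lowering the temperature improves selectivity toward B.

13.2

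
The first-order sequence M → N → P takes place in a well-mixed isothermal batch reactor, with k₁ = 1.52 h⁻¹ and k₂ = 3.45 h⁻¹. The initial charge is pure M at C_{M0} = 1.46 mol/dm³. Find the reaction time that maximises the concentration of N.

For first-order series the maximum of C_N occurs at t_opt = ln(k₂/k₁)/(k₂−k₁).
= ln(3.45/1.52)/(3.45−1.52) = ln(2.270)/1.930 = 0.8197/1.930 = 0.425 h.

0.425 h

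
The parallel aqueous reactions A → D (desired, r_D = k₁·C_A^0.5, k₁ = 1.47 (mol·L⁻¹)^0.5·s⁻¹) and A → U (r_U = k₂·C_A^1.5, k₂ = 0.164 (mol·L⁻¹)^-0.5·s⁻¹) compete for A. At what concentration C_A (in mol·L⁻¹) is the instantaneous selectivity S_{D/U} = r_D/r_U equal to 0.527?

S_{D/U} = (k₁/k₂)·C_A⁻¹ ⇒ C_A = (S·k₂/k₁)^(-1).
= (0.527×0.164/1.47)^(-1) = (0.05879)^(-1) = 17.0 mol·L⁻¹.

17.0 mol·L⁻¹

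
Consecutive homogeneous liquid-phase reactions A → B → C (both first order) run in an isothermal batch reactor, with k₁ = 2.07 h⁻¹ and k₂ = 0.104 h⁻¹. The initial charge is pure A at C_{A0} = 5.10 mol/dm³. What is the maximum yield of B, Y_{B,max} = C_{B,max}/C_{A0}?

For a first-order series the maximum intermediate yield is C_{B,max}/C_{A0} = (k₁/k₂)^[k₂/(k₂−k₁)].
= (2.07/0.104)^(0.104/(0.104−2.07)) = (19.90)^(-0.05290) = 0.8537.

0.854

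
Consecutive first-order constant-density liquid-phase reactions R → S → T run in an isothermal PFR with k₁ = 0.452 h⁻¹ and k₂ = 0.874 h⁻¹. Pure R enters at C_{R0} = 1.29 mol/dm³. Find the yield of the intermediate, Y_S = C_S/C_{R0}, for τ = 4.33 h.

Solving the coupled first-order balances gives C_S(τ) = [k₁/(k₂−k₁)]·C_{R0}·(e^(−k₁τ) − e^(−k₂τ)).
e^(−k₁τ) = e^(−0.452×4.33) = e^(−1.957) = 0.1413; e^(−k₂τ) = e^(−3.784) = 0.02272.
C_S = 0.452×1.29/(0.874−0.452) × (0.1413−0.02272) = 1.382×0.1185 = 0.1638 mol/dm³.
Y_S = C_S/C_{R0} = 0.1638/1.29 = 0.127.

0.127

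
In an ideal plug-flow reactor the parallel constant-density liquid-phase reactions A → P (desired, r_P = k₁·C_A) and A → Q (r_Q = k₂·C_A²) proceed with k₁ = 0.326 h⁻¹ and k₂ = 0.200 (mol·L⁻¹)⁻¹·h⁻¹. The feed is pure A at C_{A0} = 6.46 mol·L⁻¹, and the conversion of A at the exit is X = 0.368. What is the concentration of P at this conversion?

C_A = C_{A0}(1−X) = 4.083 mol·L⁻¹.
Along a PFR/batch, dC_P/dC_A = −r_P/(r_P+r_Q) = −k₁/(k₁+k₂·C_A).
Integrating from C_{A0} to C_A: C_P = (0.326/0.200)·ln[(0.326+0.200·6.46)/(0.326+0.200·4.08)] = 1.630·ln(1.618/1.143) = 0.5671 mol·L⁻¹.

0.567 mol·L⁻¹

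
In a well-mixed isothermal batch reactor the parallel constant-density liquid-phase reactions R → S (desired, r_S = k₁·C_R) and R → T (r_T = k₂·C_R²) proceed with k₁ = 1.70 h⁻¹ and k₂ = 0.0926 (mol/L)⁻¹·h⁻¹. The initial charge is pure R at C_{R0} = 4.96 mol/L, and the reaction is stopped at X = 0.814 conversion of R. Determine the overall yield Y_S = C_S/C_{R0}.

C_R = C_{R0}(1−X) = 0.9226 mol/L.
Along a PFR/batch, dC_S/dC_R = −r_S/(r_S+r_T) = −k₁/(k₁+k₂·C_R).
Integrating from C_{R0} to C_R: C_S = (1.70/0.0926)·ln[(1.70+0.0926·4.96)/(1.70+0.0926·0.923)] = 18.36·ln(2.159/1.785) = 3.490 mol/L.
Y_S = C_S/C_{R0} = 3.490/4.96 = 0.704.

0.704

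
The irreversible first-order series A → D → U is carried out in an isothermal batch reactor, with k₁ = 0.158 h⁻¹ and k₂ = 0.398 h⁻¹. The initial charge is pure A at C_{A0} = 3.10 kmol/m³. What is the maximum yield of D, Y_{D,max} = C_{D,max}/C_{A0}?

0.216

For a first-order series the maximum intermediate yield is C_{D,max}/C_{A0} = (k₁/k₂)^[k₂/(k₂−k₁)].
= (0.158/0.398)^(0.398/(0.398−0.158)) = (0.3970)^(1.658) = 0.2161.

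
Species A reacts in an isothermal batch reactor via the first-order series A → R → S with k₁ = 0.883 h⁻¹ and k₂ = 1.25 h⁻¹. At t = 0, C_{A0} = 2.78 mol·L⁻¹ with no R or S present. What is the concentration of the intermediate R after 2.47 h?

0.450 mol·L⁻¹

The intermediate concentration in a first-order A→B→C sequence is C_R = k₁C_{A0}(e^(−k₁t) − e^(−k₂t))/(k₂−k₁).
e^(−k₁t) = e^(−0.883×2.47) = e^(−2.181) = 0.1129; e^(−k₂t) = e^(−3.088) = 0.04562.
C_R = 0.883×2.78/(1.25−0.883) × (0.1129−0.04562) = 6.689×0.06731 = 0.4502 mol·L⁻¹.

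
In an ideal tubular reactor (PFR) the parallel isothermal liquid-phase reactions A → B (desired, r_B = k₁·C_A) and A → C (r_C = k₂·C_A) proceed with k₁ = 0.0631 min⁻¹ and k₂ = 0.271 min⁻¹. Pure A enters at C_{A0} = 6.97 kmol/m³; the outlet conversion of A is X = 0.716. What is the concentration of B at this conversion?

C_A = C_{A0}(1−X) = 1.979 kmol/m³.
Both paths are first order in A, so the instantaneous fraction to B is constant: dC_B/d(−C_A) = k₁/(k₁+k₂) = 0.1889.
C_B = 0.1889·(C_{A0}−C_A) = 0.1889×4.991 = 0.943 kmol/m³.

0.943 kmol/m³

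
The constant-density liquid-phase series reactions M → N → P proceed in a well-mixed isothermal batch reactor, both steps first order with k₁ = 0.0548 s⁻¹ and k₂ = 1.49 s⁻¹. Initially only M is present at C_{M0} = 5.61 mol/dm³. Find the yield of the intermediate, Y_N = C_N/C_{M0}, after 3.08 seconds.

0.0319

For first-order series with pure M initially, C_N(t) = k₁C_{M0}/(k₂−k₁)·(e^(−k₁t) − e^(−k₂t)).
e^(−k₁t) = e^(−0.0548×3.08) = e^(−0.1688) = 0.8447; e^(−k₂t) = e^(−4.589) = 0.01016.
C_N = 0.0548×5.61/(1.49−0.0548) × (0.8447−0.01016) = 0.2142×0.8345 = 0.1788 mol/dm³.
Y_N = C_N/C_{M0} = 0.1788/5.61 = 0.0319.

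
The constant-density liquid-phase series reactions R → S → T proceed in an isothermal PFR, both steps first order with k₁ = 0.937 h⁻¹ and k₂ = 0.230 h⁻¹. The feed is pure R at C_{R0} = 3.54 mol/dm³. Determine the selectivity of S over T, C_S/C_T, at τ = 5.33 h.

0.620

Solving the coupled first-order balances gives C_S(τ) = [k₁/(k₂−k₁)]·C_{R0}·(e^(−k₁τ) − e^(−k₂τ)).
e^(−k₁τ) = e^(−0.937×5.33) = e^(−4.994) = 0.006777; e^(−k₂τ) = e^(−1.226) = 0.2935.
C_S = 0.937×3.54/(0.230−0.937) × (0.006777−0.2935) = (-4.692)×(-0.2867) = 1.345 mol/dm³.
C_R = C_{R0}e^(−k₁τ) = 0.02399 mol/dm³, so C_T = C_{R0}−C_R−C_S = 2.171 mol/dm³; C_S/C_T = 0.620.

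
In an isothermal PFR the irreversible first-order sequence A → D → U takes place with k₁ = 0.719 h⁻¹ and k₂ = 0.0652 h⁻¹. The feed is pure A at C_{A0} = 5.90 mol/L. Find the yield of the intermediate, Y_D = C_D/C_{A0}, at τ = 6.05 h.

For first-order series with pure A initially, C_D(τ) = k₁C_{A0}/(k₂−k₁)·(e^(−k₁τ) − e^(−k₂τ)).
e^(−k₁τ) = e^(−0.719×6.05) = e^(−4.350) = 0.01291; e^(−k₂τ) = e^(−0.3945) = 0.6740.
C_D = 0.719×5.90/(0.0652−0.719) × (0.01291−0.6740) = (-6.488)×(-0.6611) = 4.290 mol/L.
Y_D = C_D/C_{A0} = 4.290/5.90 = 0.727.

0.727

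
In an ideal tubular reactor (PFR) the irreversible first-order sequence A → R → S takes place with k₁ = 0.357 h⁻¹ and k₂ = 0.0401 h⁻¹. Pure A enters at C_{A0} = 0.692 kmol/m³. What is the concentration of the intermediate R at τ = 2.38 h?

0.375 kmol/m³

Solving the coupled first-order balances gives C_R(τ) = [k₁/(k₂−k₁)]·C_{A0}·(e^(−k₁τ) − e^(−k₂τ)).
e^(−k₁τ) = e^(−0.357×2.38) = e^(−0.8497) = 0.4276; e^(−k₂τ) = e^(−0.09544) = 0.9090.
C_R = 0.357×0.692/(0.0401−0.357) × (0.4276−0.9090) = (-0.7796)×(-0.4814) = 0.3753 kmol/m³.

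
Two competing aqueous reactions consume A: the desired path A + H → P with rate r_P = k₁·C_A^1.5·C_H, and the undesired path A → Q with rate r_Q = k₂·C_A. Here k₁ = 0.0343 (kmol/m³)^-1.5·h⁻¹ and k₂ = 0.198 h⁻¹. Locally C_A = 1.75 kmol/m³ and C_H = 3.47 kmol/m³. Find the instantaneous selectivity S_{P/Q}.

0.795

S_{P/Q} = r_P/r_Q = (k₁·C_A^1.5·C_H)/(k₂·C_A) = (k₁/k₂)·C_A^0.5·C_H.
= (0.0343×1.750^1.5×3.470) / (0.198×1.750) = 0.2755/0.3465 = 0.795.
Since the desired path is higher order in A, keeping C_A high (PFR or concentrated feed) favours P.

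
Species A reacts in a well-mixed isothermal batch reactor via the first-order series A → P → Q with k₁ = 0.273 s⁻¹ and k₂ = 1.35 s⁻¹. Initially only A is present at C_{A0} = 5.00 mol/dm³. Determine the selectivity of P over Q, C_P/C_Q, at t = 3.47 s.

For first-order series with pure A initially, C_P(t) = k₁C_{A0}/(k₂−k₁)·(e^(−k₁t) − e^(−k₂t)).
e^(−k₁t) = e^(−0.273×3.47) = e^(−0.9473) = 0.3878; e^(−k₂t) = e^(−4.685) = 0.009237.
C_P = 0.273×5.00/(1.35−0.273) × (0.3878−0.009237) = 1.267×0.3785 = 0.4798 mol/dm³.
C_A = C_{A0}e^(−k₁t) = 1.939 mol/dm³, so C_Q = C_{A0}−C_A−C_P = 2.581 mol/dm³; C_P/C_Q = 0.186.

0.186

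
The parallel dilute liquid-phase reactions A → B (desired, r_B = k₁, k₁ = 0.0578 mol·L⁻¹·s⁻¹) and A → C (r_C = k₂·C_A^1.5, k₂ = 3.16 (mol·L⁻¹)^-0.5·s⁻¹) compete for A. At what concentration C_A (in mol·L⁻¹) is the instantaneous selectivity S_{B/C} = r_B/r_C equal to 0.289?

0.159 mol·L⁻¹

S_{B/C} = (k₁/k₂)·C_A^-1.5 ⇒ C_A = (S·k₂/k₁)^(1/(-1.5)).
= (0.289×3.16/0.0578)^(-0.6667) = (15.80)^(-0.6667) = 0.159 mol·L⁻¹.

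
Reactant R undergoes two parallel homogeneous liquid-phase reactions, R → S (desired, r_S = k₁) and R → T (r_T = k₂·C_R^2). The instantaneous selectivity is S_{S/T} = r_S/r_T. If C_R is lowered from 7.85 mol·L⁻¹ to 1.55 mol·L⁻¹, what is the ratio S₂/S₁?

S_{S/T} = (k₁/k₂)·C_R^-2, so S₂/S₁ = (C_{R,2}/C_{R,1})^-2.
= (1.55/7.85)^(-2) = (0.1975)^(-2) = 25.6.

25.6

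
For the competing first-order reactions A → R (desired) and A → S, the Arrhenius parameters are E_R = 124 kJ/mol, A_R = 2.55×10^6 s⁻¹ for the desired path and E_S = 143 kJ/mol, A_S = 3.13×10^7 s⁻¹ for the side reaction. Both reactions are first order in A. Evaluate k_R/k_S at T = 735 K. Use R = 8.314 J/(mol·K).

k_R/k_S = (A_R/A_S)·exp[−(E_R−E_S)/(RT)] = (A_R/A_S)·exp[(E_S−E_R)/(RT)].
(E_S−E_R)/(RT) = (143−124)×10³/(8.314×735) = 19000/6111 = 3.109.
k_R/k_S = (2.55×10^6/3.13×10^7)·exp(3.109) = 0.08147 × 22.40 = 1.83.

1.83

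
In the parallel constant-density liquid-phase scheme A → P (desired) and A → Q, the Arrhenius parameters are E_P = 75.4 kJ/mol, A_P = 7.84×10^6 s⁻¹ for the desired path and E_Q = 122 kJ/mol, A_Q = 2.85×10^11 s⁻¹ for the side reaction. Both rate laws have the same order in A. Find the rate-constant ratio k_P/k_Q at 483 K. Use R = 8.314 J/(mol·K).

k_P/k_Q = (A_P/A_Q)·exp[−(E_P−E_Q)/(RT)] = (A_P/A_Q)·exp[(E_Q−E_P)/(RT)].
(E_Q−E_P)/(RT) = (122−75.4)×10³/(8.314×483) = 46600/4016 = 11.60.
k_P/k_Q = (7.84×10^6/2.85×10^11)·exp(11.60) = 2.751×10^-5 × 1.096×10^5 = 3.01.

3.01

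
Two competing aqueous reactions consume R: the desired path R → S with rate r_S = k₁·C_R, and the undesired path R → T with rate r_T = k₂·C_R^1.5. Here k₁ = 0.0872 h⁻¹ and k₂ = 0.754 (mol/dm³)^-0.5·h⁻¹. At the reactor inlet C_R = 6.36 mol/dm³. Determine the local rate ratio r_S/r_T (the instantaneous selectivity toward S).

S_{S/T} = r_S/r_T = (k₁·C_R)/(k₂·C_R^1.5) = (k₁/k₂)·C_R^-0.5.
= (0.0872×6.360) / (0.754×6.360^1.5) = 0.5546/12.09 = 0.0459.

0.0459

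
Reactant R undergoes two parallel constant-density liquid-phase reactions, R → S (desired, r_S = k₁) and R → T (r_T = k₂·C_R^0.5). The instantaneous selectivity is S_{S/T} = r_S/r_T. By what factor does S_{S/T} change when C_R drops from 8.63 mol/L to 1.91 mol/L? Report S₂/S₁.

S_{S/T} = (k₁/k₂)·C_R^-0.5, so S₂/S₁ = (C_{R,2}/C_{R,1})^-0.5.
= (1.91/8.63)^(-0.5) = (0.2213)^(-0.5) = 2.13.
Selectivity toward S rises as C_R falls — low-concentration operation is favoured.

2.13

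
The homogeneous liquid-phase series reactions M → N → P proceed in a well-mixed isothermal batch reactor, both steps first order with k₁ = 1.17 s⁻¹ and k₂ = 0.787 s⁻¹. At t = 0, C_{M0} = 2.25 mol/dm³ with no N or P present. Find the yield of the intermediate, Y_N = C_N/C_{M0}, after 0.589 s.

0.388

For first-order series with pure M initially, C_N(t) = k₁C_{M0}/(k₂−k₁)·(e^(−k₁t) − e^(−k₂t)).
e^(−k₁t) = e^(−1.17×0.589) = e^(−0.6891) = 0.5020; e^(−k₂t) = e^(−0.4635) = 0.6291.
C_N = 1.17×2.25/(0.787−1.17) × (0.5020−0.6291) = (-6.873)×(-0.1270) = 0.8732 mol/dm³.
Y_N = C_N/C_{M0} = 0.8732/2.25 = 0.388.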